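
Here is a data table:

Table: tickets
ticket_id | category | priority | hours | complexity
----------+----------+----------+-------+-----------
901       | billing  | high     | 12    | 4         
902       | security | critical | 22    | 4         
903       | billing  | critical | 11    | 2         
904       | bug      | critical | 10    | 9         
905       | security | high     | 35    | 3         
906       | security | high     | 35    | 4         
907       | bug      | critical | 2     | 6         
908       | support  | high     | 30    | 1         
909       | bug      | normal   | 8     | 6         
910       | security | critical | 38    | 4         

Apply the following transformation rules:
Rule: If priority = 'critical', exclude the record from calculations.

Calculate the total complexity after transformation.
18

Step 1: Identify records where priority = 'critical'
Step 2: The excluded records sum to 25
Step 3: Original total complexity = 43
Step 4: Remaining total = 43 - 25 = 18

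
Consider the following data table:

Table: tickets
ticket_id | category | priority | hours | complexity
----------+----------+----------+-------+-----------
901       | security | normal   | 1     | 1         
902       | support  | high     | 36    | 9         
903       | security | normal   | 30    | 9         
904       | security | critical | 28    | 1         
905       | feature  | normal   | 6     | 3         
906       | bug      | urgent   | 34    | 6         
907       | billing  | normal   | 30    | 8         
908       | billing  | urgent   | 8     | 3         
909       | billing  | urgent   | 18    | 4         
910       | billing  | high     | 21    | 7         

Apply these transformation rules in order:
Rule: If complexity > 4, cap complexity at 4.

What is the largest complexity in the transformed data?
4

Step 1: Original maximum complexity = 9
Step 2: Apply cap at 4
Step 3: 5 records had complexity > 4 and were capped
Step 4: Maximum after transformation = 4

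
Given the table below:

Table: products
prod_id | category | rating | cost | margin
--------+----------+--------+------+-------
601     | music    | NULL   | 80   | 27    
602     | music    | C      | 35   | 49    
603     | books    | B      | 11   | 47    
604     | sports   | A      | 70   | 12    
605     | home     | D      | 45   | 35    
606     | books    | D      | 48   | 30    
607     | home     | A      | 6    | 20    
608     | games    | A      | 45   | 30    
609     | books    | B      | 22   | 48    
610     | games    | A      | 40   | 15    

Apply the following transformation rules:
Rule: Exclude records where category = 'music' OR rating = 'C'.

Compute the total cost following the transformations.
287

Step 1: Find records where category = 'music' OR rating = 'C'
Step 2: 2 records match, summing to 115
Step 3: Original sum: 402
Step 4: Remaining sum = 402 - 115 = 287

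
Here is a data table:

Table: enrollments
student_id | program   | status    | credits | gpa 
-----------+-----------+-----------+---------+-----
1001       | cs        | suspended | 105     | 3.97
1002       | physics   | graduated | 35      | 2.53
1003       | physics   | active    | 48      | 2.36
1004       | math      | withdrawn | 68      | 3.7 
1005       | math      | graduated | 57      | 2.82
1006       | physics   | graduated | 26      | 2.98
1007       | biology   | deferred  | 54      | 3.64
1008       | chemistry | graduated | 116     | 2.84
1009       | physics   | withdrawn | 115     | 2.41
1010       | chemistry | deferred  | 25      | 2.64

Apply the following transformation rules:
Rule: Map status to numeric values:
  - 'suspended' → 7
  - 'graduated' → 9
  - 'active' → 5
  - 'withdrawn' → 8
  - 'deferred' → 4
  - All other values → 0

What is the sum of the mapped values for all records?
72

Step 1: Apply mapping to each record
Step 2: Count by status:
  'suspended': 1 records × 7 = 7
  'graduated': 4 records × 9 = 36
  'active': 1 records × 5 = 5
  'withdrawn': 2 records × 8 = 16
  'deferred': 2 records × 4 = 8
Step 3: Sum all mapped values = 72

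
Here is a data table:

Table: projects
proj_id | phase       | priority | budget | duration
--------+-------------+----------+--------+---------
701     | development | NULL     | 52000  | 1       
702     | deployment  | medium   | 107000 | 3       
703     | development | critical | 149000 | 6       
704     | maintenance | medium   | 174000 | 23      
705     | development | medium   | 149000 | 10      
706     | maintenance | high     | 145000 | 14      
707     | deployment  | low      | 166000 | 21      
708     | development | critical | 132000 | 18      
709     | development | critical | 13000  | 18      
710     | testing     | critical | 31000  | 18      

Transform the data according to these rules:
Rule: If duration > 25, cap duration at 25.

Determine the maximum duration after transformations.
23

Step 1: Original maximum duration = 23
Step 2: Check cap of 25 against maximum
Step 3: No records exceed the cap (max 23 <= cap 25), so no capping applies
Step 4: Maximum after transformation = 23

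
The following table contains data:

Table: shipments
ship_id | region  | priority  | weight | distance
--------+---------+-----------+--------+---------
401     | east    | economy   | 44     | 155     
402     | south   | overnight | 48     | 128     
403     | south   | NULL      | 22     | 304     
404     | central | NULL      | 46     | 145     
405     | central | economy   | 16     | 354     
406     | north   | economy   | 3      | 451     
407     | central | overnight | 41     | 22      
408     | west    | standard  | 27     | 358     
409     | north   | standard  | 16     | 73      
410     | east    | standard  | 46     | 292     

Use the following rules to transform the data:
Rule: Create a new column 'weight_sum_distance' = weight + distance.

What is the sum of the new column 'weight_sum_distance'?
2591

Step 1: For each record, compute weight + distance
Example calculations:
  44 + 155 = 199
  48 + 128 = 176
  22 + 304 = 326
  ...
Step 2: Sum all derived values
Step 3: Total = 2591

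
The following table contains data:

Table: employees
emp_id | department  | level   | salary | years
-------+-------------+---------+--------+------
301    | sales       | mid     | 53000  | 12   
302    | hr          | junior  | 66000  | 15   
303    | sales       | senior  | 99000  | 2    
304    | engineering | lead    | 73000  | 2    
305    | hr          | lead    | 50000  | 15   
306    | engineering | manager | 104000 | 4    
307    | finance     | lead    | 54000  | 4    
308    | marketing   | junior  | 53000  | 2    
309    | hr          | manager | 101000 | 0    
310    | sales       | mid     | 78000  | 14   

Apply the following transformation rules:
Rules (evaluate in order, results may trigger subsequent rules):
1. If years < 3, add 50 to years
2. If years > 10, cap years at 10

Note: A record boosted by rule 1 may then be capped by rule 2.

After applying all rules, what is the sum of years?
88

Step 1: Apply rule 1 to records with years < 3
  - 4 records get bonus of 50
  - Of these, 4 records then exceed 10 and get capped
Step 2: Apply rule 2 to records with years > 10
  - 4 records (original) are capped
Step 3: Calculate final sum = 88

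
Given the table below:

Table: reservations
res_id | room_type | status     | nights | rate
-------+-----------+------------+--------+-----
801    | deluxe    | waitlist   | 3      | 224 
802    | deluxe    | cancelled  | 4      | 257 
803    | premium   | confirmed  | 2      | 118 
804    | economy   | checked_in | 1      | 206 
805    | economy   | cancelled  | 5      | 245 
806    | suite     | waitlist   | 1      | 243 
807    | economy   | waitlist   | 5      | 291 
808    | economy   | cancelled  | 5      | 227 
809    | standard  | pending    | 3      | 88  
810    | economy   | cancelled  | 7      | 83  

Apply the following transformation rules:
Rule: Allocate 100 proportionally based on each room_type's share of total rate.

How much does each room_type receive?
deluxe: 24.27, economy: 53.08, premium: 5.95, standard: 4.44, suite: 12.26

Step 1: Calculate total rate = 1982
Step 2: Calculate each room_type's proportion:
  deluxe: 481/1982 = 24.27% → 24.27
  economy: 1052/1982 = 53.08% → 53.08
  premium: 118/1982 = 5.95% → 5.95
  standard: 88/1982 = 4.44% → 4.44
  suite: 243/1982 = 12.26% → 12.26
Step 3: Verify: sum of allocations ≈ 100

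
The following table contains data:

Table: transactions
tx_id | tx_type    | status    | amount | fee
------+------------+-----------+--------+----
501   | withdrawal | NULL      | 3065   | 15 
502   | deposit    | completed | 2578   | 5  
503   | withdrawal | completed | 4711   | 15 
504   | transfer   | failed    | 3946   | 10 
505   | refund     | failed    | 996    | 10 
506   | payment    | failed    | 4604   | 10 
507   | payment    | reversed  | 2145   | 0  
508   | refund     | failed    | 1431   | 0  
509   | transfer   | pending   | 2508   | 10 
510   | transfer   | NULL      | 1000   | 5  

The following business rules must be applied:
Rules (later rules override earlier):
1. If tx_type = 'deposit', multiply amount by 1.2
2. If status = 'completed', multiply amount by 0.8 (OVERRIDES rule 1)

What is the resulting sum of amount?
25526.2

Step 1: Rule 2 takes priority for records with status = 'completed'
  - 2 records: 7289 × 0.8 = 5831.2
Step 2: Rule 1 applies to remaining records with tx_type = 'deposit'
  - 0 records: 0 × 1.2 = 0.0
Step 3: Other records unchanged: 19695
Step 4: Final sum = 5831.2 + 0.0 + 19695 = 25526.2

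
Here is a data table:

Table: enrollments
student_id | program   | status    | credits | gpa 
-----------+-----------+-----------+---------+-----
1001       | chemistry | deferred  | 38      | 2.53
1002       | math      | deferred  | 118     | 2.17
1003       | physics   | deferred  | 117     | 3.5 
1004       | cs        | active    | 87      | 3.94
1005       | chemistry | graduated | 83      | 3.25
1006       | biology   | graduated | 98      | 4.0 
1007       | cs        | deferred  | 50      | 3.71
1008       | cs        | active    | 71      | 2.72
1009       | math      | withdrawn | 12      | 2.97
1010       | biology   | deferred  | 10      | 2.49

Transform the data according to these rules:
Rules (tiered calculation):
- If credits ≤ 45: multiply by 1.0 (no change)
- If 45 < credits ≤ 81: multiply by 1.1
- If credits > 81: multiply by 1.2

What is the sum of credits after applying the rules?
796.7

Step 1: Tier 1 (credits ≤ 45): 3 records, sum = 60 × 1.0 = 60.0
Step 2: Tier 2 (45 < credits ≤ 81): 2 records, sum = 121 × 1.1 = 133.1
Step 3: Tier 3 (credits > 81): 5 records, sum = 503 × 1.2 = 603.6
Step 4: Final sum = 60.0 + 133.1 + 603.6 = 796.7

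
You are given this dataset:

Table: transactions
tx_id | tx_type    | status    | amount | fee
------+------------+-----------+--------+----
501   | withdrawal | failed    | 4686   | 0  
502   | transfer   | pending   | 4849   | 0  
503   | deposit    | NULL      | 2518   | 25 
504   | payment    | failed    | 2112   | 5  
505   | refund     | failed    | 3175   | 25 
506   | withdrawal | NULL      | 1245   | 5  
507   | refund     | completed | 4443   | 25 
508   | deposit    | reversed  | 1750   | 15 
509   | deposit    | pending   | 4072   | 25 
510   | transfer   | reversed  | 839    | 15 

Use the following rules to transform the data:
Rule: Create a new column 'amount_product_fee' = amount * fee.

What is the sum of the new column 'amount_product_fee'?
410820

Step 1: For each record, compute amount * fee
Example calculations:
  4686 * 0 = 0
  4849 * 0 = 0
  2518 * 25 = 62950
  ...
Step 2: Sum all derived values
Step 3: Total = 410820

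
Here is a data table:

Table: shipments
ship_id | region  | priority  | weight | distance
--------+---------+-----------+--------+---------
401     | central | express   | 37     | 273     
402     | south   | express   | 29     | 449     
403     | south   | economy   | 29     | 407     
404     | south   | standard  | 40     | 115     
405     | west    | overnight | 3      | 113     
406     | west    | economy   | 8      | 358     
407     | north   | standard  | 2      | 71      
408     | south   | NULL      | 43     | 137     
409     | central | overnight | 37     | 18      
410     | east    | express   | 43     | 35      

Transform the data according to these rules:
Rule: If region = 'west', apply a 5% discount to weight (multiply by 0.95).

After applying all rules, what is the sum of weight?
270.45

Step 1: Records with region = 'west' have total weight = 11
Step 2: Apply multiplier: 11 × 0.95 = 10.45
Step 3: Other records total: 260
Step 4: Final sum = 10.45 + 260 = 270.45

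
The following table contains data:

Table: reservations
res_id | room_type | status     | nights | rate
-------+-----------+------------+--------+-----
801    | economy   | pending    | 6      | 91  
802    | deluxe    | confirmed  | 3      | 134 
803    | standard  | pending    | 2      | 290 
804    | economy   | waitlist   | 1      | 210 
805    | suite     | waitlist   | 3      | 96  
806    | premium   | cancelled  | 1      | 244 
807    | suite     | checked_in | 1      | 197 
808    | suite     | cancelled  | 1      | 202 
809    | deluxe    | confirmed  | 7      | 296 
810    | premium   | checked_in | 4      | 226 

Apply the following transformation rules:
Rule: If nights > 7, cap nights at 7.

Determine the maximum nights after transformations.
7

Step 1: Original maximum nights = 7
Step 2: Check cap of 7 against maximum
Step 3: No records exceed the cap (max 7 <= cap 7), so no capping applies
Step 4: Maximum after transformation = 7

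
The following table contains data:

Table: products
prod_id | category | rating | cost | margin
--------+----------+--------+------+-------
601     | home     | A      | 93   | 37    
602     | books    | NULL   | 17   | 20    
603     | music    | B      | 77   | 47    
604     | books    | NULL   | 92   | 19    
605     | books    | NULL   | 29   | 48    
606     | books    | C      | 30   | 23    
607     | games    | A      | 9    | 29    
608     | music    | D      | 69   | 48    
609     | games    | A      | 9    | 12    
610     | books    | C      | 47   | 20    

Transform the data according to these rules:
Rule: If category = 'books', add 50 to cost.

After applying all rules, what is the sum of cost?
722

Step 1: Count records where category = 'books': 5
Step 2: Total bonus added: 5 × 50 = 250
Step 3: Original sum of cost: 472
Step 4: Final sum = 472 + 250 = 722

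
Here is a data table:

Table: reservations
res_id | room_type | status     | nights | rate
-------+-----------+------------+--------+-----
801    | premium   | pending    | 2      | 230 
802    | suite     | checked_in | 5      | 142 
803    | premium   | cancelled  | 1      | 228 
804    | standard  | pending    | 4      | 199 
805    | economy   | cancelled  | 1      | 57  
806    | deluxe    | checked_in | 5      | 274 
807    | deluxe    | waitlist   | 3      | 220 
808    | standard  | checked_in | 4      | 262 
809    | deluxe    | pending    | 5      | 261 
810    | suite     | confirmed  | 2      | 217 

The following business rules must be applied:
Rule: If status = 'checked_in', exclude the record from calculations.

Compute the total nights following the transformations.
18

Step 1: Identify records where status = 'checked_in'
Step 2: The excluded records sum to 14
Step 3: Original total nights = 32
Step 4: Remaining total = 32 - 14 = 18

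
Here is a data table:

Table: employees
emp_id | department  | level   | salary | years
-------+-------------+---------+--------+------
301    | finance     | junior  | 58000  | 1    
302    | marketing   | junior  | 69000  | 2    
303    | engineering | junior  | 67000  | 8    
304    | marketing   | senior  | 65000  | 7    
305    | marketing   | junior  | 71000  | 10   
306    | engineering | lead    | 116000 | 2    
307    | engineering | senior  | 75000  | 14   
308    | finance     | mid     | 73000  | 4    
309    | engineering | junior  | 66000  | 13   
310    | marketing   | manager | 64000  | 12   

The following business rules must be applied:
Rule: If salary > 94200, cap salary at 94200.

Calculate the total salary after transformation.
702200

Step 1: 1 records have salary > 94200
Step 2: These records originally summed to 116000
Step 3: After capping: 1 × 94200 = 94200
Step 4: Unaffected records sum: 608000
Step 5: Final sum = 94200 + 608000 = 702200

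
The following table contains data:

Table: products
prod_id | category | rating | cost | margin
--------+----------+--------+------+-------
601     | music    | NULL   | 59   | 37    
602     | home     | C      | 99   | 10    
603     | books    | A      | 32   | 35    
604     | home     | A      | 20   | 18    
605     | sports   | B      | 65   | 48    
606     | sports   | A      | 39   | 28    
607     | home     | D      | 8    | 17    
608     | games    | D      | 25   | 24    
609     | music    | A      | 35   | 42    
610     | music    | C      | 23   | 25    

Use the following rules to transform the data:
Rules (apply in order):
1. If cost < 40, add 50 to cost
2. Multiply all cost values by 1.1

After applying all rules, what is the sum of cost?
830.5

Step 1: Apply Rule 1 - Add 50 to records with cost < 40
  - 7 records affected: 182 + (7 × 50) = 532
  - Unaffected records: 223
  - Sum after Rule 1: 755
Step 2: Apply Rule 2 - Multiply all by 1.1
  - 755 × 1.1 = 830.5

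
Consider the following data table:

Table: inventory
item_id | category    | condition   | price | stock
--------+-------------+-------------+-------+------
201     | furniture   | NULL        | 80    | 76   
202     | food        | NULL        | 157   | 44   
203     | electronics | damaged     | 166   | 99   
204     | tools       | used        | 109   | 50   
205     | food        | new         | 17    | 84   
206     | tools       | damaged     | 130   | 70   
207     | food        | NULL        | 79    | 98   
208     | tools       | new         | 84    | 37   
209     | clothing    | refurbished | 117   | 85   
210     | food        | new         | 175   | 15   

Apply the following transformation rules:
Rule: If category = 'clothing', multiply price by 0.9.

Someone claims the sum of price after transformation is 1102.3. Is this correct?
Yes, the result is correct.

Step 1: Calculate the correct sum after transformation
Step 2: Apply multiplier 0.9 to records where category = 'clothing'
Step 3: Correct result = 1102.3
Step 4: Claimed result = 1102.3
Step 5: 1102.3 = 1102.3 ✓
Conclusion: The claimed result is correct.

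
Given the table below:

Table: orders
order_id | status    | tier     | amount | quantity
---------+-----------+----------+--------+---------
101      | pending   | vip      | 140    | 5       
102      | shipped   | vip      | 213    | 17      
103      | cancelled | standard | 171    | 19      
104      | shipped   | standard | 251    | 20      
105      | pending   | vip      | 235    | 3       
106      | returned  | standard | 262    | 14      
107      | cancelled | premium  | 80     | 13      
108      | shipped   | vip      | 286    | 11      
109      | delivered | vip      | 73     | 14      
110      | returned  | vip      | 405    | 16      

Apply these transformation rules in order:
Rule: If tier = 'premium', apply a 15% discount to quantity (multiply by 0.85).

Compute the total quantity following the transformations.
130.05

Step 1: Records with tier = 'premium' have total quantity = 13
Step 2: Apply multiplier: 13 × 0.85 = 11.05
Step 3: Other records total: 119
Step 4: Final sum = 11.05 + 119 = 130.05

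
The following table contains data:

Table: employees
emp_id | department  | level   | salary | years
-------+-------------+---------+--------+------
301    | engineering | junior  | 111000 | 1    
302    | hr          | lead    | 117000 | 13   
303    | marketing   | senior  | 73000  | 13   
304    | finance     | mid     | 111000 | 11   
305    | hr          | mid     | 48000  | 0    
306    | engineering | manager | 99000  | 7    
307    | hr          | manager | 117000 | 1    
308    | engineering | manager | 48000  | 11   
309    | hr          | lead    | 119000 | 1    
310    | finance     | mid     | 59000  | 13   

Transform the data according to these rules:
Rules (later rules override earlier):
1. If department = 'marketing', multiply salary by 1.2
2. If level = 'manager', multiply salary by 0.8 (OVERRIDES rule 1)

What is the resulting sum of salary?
863800.0

Step 1: Rule 2 takes priority for records with level = 'manager'
  - 3 records: 264000 × 0.8 = 211200.0
Step 2: Rule 1 applies to remaining records with department = 'marketing'
  - 1 records: 73000 × 1.2 = 87600.0
Step 3: Other records unchanged: 565000
Step 4: Final sum = 211200.0 + 87600.0 + 565000 = 863800.0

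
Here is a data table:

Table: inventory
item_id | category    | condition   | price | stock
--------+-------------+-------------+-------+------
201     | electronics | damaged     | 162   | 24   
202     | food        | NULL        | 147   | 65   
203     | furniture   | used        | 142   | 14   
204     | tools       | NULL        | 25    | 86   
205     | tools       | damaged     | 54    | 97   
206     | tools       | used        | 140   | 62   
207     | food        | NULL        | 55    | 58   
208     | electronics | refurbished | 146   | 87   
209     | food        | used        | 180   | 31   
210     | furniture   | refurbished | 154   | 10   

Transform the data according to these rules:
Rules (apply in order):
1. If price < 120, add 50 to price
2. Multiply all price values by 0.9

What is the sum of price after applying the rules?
1219.5

Step 1: Apply Rule 1 - Add 50 to records with price < 120
  - 3 records affected: 134 + (3 × 50) = 284
  - Unaffected records: 1071
  - Sum after Rule 1: 1355
Step 2: Apply Rule 2 - Multiply all by 0.9
  - 1355 × 0.9 = 1219.5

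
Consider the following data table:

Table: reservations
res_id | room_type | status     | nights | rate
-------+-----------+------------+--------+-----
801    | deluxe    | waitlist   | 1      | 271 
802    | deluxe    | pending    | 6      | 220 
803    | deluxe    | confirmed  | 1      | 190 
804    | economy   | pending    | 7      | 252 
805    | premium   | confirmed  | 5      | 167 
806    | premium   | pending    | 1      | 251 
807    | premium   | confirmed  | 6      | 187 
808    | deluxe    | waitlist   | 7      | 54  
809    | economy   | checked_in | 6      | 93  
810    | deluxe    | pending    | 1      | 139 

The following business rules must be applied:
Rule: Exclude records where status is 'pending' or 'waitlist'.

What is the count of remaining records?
4

Step 1: Count records to exclude
  - 4 (pending) + 2 (waitlist) = 6 records
Step 2: Total records: 10
Step 3: Remaining = 10 - 6 = 4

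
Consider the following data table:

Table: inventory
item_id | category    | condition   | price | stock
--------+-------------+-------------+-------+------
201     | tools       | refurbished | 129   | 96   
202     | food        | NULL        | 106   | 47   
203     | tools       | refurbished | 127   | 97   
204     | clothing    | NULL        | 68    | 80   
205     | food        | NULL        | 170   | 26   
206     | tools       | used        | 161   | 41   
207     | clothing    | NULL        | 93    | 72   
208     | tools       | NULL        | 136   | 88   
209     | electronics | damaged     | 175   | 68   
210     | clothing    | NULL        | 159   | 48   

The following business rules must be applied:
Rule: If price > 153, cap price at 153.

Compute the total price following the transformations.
1271

Step 1: 4 records have price > 153
Step 2: These records originally summed to 665
Step 3: After capping: 4 × 153 = 612
Step 4: Unaffected records sum: 659
Step 5: Final sum = 612 + 659 = 1271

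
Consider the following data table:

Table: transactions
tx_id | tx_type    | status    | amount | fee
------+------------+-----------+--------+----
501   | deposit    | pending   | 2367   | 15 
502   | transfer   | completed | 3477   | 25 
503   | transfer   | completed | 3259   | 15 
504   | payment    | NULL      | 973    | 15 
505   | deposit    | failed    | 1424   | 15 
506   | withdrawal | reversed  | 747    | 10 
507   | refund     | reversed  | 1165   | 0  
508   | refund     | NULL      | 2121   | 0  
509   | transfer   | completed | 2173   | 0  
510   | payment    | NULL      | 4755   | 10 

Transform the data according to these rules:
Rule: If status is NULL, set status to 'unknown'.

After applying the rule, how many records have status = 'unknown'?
3

Step 1: Count records where status IS NULL
Step 2: Found 3 records with NULL status
Step 3: These records will have status set to 'unknown'
Step 4: Records already having status = 'unknown': 0
Step 5: Answer: 3 + 0 = 3 records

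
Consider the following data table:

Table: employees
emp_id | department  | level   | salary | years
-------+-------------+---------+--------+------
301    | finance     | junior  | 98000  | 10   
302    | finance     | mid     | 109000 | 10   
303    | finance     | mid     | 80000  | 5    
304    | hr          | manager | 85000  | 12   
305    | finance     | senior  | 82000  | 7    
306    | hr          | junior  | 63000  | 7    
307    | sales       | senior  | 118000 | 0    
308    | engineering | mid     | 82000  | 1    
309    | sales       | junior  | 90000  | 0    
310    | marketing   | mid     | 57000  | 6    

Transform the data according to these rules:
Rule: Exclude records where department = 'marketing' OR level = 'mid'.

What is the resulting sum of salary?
536000

Step 1: Find records where department = 'marketing' OR level = 'mid'
Step 2: 4 records match, summing to 328000
Step 3: Original sum: 864000
Step 4: Remaining sum = 864000 - 328000 = 536000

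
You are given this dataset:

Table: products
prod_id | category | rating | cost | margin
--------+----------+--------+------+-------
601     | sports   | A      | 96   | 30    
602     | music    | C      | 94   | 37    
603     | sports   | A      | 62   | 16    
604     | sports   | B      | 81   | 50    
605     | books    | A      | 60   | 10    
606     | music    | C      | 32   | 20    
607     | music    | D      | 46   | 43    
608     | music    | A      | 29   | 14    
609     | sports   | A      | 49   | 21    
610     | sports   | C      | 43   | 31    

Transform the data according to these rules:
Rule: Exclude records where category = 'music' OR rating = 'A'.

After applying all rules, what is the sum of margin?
81

Step 1: Find records where category = 'music' OR rating = 'A'
Step 2: 8 records match, summing to 191
Step 3: Original sum: 272
Step 4: Remaining sum = 272 - 191 = 81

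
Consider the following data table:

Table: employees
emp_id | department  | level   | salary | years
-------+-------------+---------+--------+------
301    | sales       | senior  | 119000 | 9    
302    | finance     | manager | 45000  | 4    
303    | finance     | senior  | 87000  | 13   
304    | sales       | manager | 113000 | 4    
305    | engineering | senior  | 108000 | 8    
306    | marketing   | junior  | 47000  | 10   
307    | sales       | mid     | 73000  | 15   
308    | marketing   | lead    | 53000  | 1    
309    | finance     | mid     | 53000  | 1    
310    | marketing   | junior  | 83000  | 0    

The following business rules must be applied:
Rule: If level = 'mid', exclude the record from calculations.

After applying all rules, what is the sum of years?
49

Step 1: Identify records where level = 'mid'
Step 2: The excluded records sum to 16
Step 3: Original total years = 65
Step 4: Remaining total = 65 - 16 = 49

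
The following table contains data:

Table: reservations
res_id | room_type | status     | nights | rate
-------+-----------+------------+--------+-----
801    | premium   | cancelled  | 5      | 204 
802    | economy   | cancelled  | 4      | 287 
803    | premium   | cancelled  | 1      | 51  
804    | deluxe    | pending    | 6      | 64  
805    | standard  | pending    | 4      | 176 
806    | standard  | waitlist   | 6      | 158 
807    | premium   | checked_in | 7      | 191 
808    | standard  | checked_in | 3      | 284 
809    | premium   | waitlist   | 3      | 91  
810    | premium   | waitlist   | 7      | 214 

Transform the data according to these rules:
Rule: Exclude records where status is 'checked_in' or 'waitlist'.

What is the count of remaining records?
5

Step 1: Count records to exclude
  - 2 (checked_in) + 3 (waitlist) = 5 records
Step 2: Total records: 10
Step 3: Remaining = 10 - 5 = 5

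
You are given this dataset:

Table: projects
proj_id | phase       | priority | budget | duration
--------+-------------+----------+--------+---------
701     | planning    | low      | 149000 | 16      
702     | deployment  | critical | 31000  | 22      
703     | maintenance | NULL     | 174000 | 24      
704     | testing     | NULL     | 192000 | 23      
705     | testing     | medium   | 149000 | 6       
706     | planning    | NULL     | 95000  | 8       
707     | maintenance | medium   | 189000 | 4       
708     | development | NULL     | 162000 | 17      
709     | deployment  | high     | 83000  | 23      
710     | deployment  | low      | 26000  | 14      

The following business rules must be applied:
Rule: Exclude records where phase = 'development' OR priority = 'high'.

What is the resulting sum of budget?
1005000

Step 1: Find records where phase = 'development' OR priority = 'high'
Step 2: 2 records match, summing to 245000
Step 3: Original sum: 1250000
Step 4: Remaining sum = 1250000 - 245000 = 1005000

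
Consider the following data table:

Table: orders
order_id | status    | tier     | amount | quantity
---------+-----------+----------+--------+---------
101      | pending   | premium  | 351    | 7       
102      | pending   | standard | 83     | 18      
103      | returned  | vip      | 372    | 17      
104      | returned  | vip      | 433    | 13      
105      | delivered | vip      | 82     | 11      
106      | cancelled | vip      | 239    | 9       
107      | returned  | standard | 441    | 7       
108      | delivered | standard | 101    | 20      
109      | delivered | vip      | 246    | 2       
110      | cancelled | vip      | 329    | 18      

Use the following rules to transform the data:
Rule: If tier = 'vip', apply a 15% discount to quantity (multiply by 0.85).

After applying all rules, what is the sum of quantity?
111.5

Step 1: Records with tier = 'vip' have total quantity = 70
Step 2: Apply multiplier: 70 × 0.85 = 59.5
Step 3: Other records total: 52
Step 4: Final sum = 59.5 + 52 = 111.5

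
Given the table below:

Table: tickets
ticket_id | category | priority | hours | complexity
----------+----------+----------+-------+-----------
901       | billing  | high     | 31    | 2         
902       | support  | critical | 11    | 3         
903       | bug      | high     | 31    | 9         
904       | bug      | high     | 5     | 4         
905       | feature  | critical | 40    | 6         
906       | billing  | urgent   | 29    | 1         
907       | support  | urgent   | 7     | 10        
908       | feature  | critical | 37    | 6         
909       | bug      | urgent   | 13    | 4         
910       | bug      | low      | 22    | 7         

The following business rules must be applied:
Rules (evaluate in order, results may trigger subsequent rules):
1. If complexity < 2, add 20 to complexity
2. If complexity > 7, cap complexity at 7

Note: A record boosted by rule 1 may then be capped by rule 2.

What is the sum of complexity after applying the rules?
53

Step 1: Apply rule 1 to records with complexity < 2
  - 1 records get bonus of 20
  - Of these, 1 records then exceed 7 and get capped
Step 2: Apply rule 2 to records with complexity > 7
  - 2 records (original) are capped
Step 3: Calculate final sum = 53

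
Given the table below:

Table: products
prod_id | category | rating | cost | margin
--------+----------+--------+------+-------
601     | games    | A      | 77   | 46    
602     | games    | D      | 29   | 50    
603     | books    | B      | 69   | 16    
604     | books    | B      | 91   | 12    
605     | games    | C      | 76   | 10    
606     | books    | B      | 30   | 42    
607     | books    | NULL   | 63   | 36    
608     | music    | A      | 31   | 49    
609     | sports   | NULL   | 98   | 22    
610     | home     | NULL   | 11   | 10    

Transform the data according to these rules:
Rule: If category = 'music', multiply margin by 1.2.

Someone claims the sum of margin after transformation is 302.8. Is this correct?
Yes, the result is correct.

Step 1: Calculate the correct sum after transformation
Step 2: Apply multiplier 1.2 to records where category = 'music'
Step 3: Correct result = 302.8
Step 4: Claimed result = 302.8
Step 5: 302.8 = 302.8 ✓
Conclusion: The claimed result is correct.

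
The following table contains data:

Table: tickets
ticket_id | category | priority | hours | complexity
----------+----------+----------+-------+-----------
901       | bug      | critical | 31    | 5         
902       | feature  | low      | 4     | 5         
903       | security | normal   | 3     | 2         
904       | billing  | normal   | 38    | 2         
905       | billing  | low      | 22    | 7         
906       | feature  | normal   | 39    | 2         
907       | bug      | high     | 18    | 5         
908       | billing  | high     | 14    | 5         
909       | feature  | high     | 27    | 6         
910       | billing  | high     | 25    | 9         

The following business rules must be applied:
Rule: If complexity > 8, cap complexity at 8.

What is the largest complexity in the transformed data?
8

Step 1: Original maximum complexity = 9
Step 2: Apply cap at 8
Step 3: 1 records had complexity > 8 and were capped
Step 4: Maximum after transformation = 8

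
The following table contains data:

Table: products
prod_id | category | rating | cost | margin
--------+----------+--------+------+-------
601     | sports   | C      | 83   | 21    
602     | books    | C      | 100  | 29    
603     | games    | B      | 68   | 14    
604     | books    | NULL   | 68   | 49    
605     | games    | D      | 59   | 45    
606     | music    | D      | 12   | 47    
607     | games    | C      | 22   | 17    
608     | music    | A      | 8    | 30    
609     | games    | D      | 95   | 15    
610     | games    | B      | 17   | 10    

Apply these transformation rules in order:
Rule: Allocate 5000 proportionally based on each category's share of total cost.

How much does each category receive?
books: 1578.95, games: 2453.01, music: 187.97, sports: 780.08

Step 1: Calculate total cost = 532
Step 2: Calculate each category's proportion:
  books: 168/532 = 31.58% → 1578.95
  games: 261/532 = 49.06% → 2453.01
  music: 20/532 = 3.76% → 187.97
  sports: 83/532 = 15.60% → 780.08
Step 3: Verify: sum of allocations ≈ 5000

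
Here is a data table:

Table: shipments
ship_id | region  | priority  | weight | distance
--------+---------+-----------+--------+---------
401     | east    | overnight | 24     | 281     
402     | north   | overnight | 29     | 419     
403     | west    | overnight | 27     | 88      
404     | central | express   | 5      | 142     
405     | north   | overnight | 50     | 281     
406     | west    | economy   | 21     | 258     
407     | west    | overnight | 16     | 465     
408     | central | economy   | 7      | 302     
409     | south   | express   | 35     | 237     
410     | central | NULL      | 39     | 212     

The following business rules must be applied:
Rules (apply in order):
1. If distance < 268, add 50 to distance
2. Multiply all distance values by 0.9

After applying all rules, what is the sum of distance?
2641.5

Step 1: Apply Rule 1 - Add 50 to records with distance < 268
  - 5 records affected: 937 + (5 × 50) = 1187
  - Unaffected records: 1748
  - Sum after Rule 1: 2935
Step 2: Apply Rule 2 - Multiply all by 0.9
  - 2935 × 0.9 = 2641.5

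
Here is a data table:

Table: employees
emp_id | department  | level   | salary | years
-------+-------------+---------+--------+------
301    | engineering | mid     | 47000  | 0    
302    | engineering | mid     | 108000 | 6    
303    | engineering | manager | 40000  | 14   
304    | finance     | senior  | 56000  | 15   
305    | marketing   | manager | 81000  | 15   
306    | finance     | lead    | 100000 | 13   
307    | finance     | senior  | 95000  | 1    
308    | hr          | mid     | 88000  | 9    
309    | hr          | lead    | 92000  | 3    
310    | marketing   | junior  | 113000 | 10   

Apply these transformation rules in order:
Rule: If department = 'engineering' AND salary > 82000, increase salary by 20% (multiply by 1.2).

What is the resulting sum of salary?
841600.0

Step 1: Find records where department = 'engineering' AND salary > 82000
Step 2: 1 records match, summing to 108000
Step 3: After multiplier: 108000 × 1.2 = 129600.0
Step 4: Unaffected records sum: 712000
Step 5: Final sum = 129600.0 + 712000 = 841600.0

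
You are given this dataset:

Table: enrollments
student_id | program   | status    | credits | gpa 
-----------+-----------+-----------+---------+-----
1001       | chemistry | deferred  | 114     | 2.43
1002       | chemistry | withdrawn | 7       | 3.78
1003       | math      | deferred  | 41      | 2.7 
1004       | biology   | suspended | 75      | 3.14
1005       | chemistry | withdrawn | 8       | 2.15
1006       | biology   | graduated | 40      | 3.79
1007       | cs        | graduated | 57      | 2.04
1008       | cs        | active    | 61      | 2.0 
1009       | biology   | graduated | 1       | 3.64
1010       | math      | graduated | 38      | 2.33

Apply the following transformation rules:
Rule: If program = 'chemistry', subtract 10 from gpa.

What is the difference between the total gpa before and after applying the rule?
30.0

Step 1: Original sum of gpa = 28.0
Step 2: 3 records have program = 'chemistry'
Step 3: Each affected record changes by -10
Step 4: Total change = 3 × -10 = -30
Step 5: New sum = 28.0 + -30 = -2.0
Step 6: Difference = |-2.0 - 28.0| = 30.0
        (Sum decreased by 30.0)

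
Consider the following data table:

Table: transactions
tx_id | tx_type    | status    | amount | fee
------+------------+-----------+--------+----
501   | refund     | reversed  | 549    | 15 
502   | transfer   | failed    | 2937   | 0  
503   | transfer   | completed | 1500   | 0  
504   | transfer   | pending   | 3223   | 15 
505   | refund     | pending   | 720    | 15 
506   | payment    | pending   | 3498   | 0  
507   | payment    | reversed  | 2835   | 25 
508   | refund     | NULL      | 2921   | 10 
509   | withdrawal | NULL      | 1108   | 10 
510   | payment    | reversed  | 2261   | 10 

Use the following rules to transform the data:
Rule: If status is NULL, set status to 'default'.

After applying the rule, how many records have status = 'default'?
2

Step 1: Count records where status IS NULL
Step 2: Found 2 records with NULL status
Step 3: These records will have status set to 'default'
Step 4: Records already having status = 'default': 0
Step 5: Answer: 2 + 0 = 2 records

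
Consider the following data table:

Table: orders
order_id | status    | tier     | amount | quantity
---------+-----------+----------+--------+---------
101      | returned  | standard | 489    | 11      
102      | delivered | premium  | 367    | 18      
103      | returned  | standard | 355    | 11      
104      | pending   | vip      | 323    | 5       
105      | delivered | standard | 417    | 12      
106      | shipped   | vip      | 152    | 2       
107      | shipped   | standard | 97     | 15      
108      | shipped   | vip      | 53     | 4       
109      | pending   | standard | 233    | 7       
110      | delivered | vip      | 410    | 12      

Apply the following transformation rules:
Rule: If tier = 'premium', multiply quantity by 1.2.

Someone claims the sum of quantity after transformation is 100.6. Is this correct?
Yes, the result is correct.

Step 1: Calculate the correct sum after transformation
Step 2: Apply multiplier 1.2 to records where tier = 'premium'
Step 3: Correct result = 100.6
Step 4: Claimed result = 100.6
Step 5: 100.6 = 100.6 ✓
Conclusion: The claimed result is correct.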